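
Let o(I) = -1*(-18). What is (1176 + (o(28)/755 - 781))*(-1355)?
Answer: -80823853/151 ≈ -5.3526e+5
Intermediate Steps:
o(I) = 18
(1176 + (o(28)/755 - 781))*(-1355) = (1176 + (18/755 - 781))*(-1355) = (1176 - 589637/755)*(-1355) = (298243/755)*(-1355) = -80823853/151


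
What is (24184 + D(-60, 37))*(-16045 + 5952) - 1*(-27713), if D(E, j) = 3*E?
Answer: -242244659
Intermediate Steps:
(24184 + D(-60, 37))*(-16045 + 5952) - 1*(-27713) = (24184 + 3*(-60))*(-16045 + 5952) - 1*(-27713) = (24184 - 180)*(-10093) + 27713 = 24004*(-10093) + 27713 = -242272372 + 27713 = -242244659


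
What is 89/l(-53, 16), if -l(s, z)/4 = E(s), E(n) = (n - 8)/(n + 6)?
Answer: -4183/244 ≈ -17.143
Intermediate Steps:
E(n) = (-8 + n)/(6 + n)
l(s, z) = -4*(-8 + s)/(6 + s)
89/l(-53, 16) = 89/((4*(8 - 1*(-53))/(6 - 53))) = 89/((4*(8 + 53)/(-47))) = 89/((4*(-1/47)*61)) = 89/(-244/47) = 89*(-47/244) = -4183/244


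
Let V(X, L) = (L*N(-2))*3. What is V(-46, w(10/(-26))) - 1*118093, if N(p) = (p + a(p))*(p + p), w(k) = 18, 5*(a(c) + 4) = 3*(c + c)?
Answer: -581393/5 ≈ -1.1628e+5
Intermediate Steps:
a(c) = -4 + 6*c/5 (a(c) = -4 + (3*(c + c))/5 = -4 + (3*(2*c))/5 = -4 + (6*c)/5 = -4 + 6*c/5)
N(p) = 2*p*(-4 + 11*p/5) (N(p) = (p + (-4 + 6*p/5))*(p + p) = (-4 + 11*p/5)*(2*p) = 2*p*(-4 + 11*p/5))
V(X, L) = 504*L/5 (V(X, L) = (L*((2/5)*(-2)*(-20 + 11*(-2))))*3 = (L*((2/5)*(-2)*(-20 - 22)))*3 = (L*((2/5)*(-2)*(-42)))*3 = (L*(168/5))*3 = (168*L/5)*3 = 504*L/5)
V(-46, w(10/(-26))) - 1*118093 = (504/5)*18 - 1*118093 = 9072/5 - 118093 = -581393/5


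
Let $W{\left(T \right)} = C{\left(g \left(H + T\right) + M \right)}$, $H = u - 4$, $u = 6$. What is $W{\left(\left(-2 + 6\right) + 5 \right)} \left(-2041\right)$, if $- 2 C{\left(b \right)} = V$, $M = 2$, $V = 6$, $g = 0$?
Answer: $6123$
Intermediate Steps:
$H = 2$ ($H = 6 - 4 = 2$)
$C{\left(b \right)} = -3$ ($C{\left(b \right)} = \left(- \frac{1}{2}\right) 6 = -3$)
$W{\left(T \right)} = -3$
$W{\left(\left(-2 + 6\right) + 5 \right)} \left(-2041\right) = \left(-3\right) \left(-2041\right) = 6123$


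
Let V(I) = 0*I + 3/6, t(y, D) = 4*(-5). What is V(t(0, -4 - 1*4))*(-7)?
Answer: -7/2 ≈ -3.5000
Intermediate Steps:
t(y, D) = -20
V(I) = ½ (V(I) = 0 + 3*(⅙) = 0 + ½ = ½)
V(t(0, -4 - 1*4))*(-7) = (½)*(-7) = -7/2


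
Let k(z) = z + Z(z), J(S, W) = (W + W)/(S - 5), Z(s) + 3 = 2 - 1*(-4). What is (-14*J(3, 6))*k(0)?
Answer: 252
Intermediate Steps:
Z(s) = 3 (Z(s) = -3 + (2 - 1*(-4)) = -3 + (2 + 4) = -3 + 6 = 3)
J(S, W) = 2*W/(-5 + S) (J(S, W) = (2*W)/(-5 + S) = 2*W/(-5 + S))
k(z) = 3 + z (k(z) = z + 3 = 3 + z)
(-14*J(3, 6))*k(0) = (-28*6/(-5 + 3))*(3 + 0) = -28*6/(-2)*3 = -28*6*(-1)/2*3 = -14*(-6)*3 = 84*3 = 252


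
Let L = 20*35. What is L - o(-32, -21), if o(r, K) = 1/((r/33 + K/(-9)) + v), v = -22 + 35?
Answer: 110589/158 ≈ 699.93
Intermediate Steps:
v = 13
o(r, K) = 1/(13 - K/9 + r/33) (o(r, K) = 1/((r/33 + K/(-9)) + 13) = 1/((r*(1/33) + K*(-1/9)) + 13) = 1/((r/33 - K/9) + 13) = 1/((-K/9 + r/33) + 13) = 1/(13 - K/9 + r/33))
L = 700
L - o(-32, -21) = 700 - 99/(1287 - 11*(-21) + 3*(-32)) = 700 - 99/(1287 + 231 - 96) = 700 - 99/1422 = 700 - 1*11/158 = 700 - 11/158 = 110589/158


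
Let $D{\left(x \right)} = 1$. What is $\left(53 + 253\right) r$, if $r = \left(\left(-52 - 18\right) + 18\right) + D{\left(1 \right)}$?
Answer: $-15606$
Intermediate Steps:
$r = -51$ ($r = \left(\left(-52 - 18\right) + 18\right) + 1 = \left(-70 + 18\right) + 1 = -52 + 1 = -51$)
$\left(53 + 253\right) r = \left(53 + 253\right) \left(-51\right) = 306 \left(-51\right) = -15606$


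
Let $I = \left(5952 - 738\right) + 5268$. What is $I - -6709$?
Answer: $17191$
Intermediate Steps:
$I = 10482$ ($I = \left(5952 - 738\right) + 5268 = 5214 + 5268 = 10482$)
$I - -6709 = 10482 - -6709 = 10482 + 6709 = 17191$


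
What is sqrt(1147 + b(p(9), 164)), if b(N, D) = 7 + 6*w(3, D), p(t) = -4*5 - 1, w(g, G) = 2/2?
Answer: 2*sqrt(290) ≈ 34.059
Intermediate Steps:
w(g, G) = 1 (w(g, G) = 2*(1/2) = 1)
p(t) = -21 (p(t) = -20 - 1 = -21)
b(N, D) = 13 (b(N, D) = 7 + 6*1 = 7 + 6 = 13)
sqrt(1147 + b(p(9), 164)) = sqrt(1147 + 13) = sqrt(1160) = 2*sqrt(290)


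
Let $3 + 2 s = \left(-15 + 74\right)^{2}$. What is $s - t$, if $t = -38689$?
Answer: $40428$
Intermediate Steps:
$s = 1739$ ($s = - \frac{3}{2} + \frac{\left(-15 + 74\right)^{2}}{2} = - \frac{3}{2} + \frac{59^{2}}{2} = - \frac{3}{2} + \frac{1}{2} \cdot 3481 = - \frac{3}{2} + \frac{3481}{2} = 1739$)
$s - t = 1739 - -38689 = 1739 + 38689 = 40428$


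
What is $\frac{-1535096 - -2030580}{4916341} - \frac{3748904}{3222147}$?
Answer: $- \frac{16834368156116}{15841173404127} \approx -1.0627$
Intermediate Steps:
$\frac{-1535096 - -2030580}{4916341} - \frac{3748904}{3222147} = \left(-1535096 + 2030580\right) \frac{1}{4916341} - \frac{3748904}{3222147} = 495484 \cdot \frac{1}{4916341} - \frac{3748904}{3222147} = \frac{495484}{4916341} - \frac{3748904}{3222147} = - \frac{16834368156116}{15841173404127}$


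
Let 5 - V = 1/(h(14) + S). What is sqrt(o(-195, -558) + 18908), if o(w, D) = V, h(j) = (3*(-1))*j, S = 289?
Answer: sqrt(1153862970)/247 ≈ 137.52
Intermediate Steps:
h(j) = -3*j
V = 1234/247 (V = 5 - 1/(-3*14 + 289) = 5 - 1/(-42 + 289) = 5 - 1/247 = 1234/247 ≈ 4.9959)
o(w, D) = 1234/247
sqrt(o(-195, -558) + 18908) = sqrt(1234/247 + 18908) = sqrt(4671510/247) = sqrt(1153862970)/247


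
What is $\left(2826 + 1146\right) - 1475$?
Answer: $2497$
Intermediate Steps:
$\left(2826 + 1146\right) - 1475 = 3972 - 1475 = 2497$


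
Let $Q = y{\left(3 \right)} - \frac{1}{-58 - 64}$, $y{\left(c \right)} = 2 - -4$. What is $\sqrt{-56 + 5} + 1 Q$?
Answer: $\frac{733}{122} + i \sqrt{51} \approx 6.0082 + 7.1414 i$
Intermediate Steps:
$y{\left(c \right)} = 6$ ($y{\left(c \right)} = 2 + 4 = 6$)
$Q = \frac{733}{122}$ ($Q = 6 - \frac{1}{-58 - 64} = 6 - \frac{1}{-122} = 6 - - \frac{1}{122} = 6 + \frac{1}{122} = \frac{733}{122} \approx 6.0082$)
$\sqrt{-56 + 5} + 1 Q = \sqrt{-56 + 5} + 1 \cdot \frac{733}{122} = \sqrt{-51} + \frac{733}{122} = i \sqrt{51} + \frac{733}{122} = \frac{733}{122} + i \sqrt{51}$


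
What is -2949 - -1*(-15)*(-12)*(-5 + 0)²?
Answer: 1551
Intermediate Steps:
-2949 - -1*(-15)*(-12)*(-5 + 0)² = -2949 - 15*(-12)*(-5)² = -2949 - (-180)*25 = -2949 - 1*(-4500) = -2949 + 4500 = 1551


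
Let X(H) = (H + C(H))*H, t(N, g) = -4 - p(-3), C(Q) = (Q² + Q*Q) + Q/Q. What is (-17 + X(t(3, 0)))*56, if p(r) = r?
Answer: -1064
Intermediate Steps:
C(Q) = 1 + 2*Q² (C(Q) = (Q² + Q²) + 1 = 2*Q² + 1 = 1 + 2*Q²)
t(N, g) = -1 (t(N, g) = -4 - 1*(-3) = -4 + 3 = -1)
X(H) = H*(1 + H + 2*H²) (X(H) = (H + (1 + 2*H²))*H = (1 + H + 2*H²)*H = H*(1 + H + 2*H²))
(-17 + X(t(3, 0)))*56 = (-17 - (1 - 1 + 2*(-1)²))*56 = (-17 - (1 - 1 + 2*1))*56 = (-17 - (1 - 1 + 2))*56 = (-17 - 1*2)*56 = (-17 - 2)*56 = -19*56 = -1064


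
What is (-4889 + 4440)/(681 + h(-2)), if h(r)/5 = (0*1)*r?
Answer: -449/681 ≈ -0.65932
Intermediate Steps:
h(r) = 0 (h(r) = 5*((0*1)*r) = 5*(0*r) = 5*0 = 0)
(-4889 + 4440)/(681 + h(-2)) = (-4889 + 4440)/(681 + 0) = -449/681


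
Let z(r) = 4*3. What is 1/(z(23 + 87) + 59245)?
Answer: 1/59257 ≈ 1.6876e-5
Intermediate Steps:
z(r) = 12
1/(z(23 + 87) + 59245) = 1/(12 + 59245) = 1/59257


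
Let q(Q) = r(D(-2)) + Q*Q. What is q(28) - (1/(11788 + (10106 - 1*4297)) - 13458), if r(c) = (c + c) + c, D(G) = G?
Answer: 250510891/17597 ≈ 14236.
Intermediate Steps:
r(c) = 3*c (r(c) = 2*c + c = 3*c)
q(Q) = -6 + Q² (q(Q) = 3*(-2) + Q*Q = -6 + Q²)
q(28) - (1/(11788 + (10106 - 1*4297)) - 13458) = (-6 + 28²) - (1/(11788 + (10106 - 1*4297)) - 13458) = (-6 + 784) - (1/(11788 + (10106 - 4297)) - 13458) = 778 - (1/(11788 + 5809) - 13458) = 778 - (1/17597 - 13458) = 778 - 1*(-236820425/17597) = 778 + 236820425/17597 = 250510891/17597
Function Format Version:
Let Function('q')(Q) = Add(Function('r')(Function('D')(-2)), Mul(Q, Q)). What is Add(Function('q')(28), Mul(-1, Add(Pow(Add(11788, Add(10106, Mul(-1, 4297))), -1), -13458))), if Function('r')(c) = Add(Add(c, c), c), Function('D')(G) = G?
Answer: Rational(250510891, 17597) ≈ 14236.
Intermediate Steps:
Function('r')(c) = Mul(3, c) (Function('r')(c) = Add(Mul(2, c), c) = Mul(3, c))
Function('q')(Q) = Add(-6, Pow(Q, 2)) (Function('q')(Q) = Add(Mul(3, -2), Mul(Q, Q)) = Add(-6, Pow(Q, 2)))
Add(Function('q')(28), Mul(-1, Add(Pow(Add(11788, Add(10106, Mul(-1, 4297))), -1), -13458))) = Add(Add(-6, Pow(28, 2)), Mul(-1, Add(Pow(Add(11788, Add(10106, Mul(-1, 4297))), -1), -13458))) = Add(Add(-6, 784), Mul(-1, Add(Pow(Add(11788, Add(10106, -4297)), -1), -13458))) = Add(778, Mul(-1, Add(Pow(Add(11788, 5809), -1), -13458))) = Add(778, Mul(-1, Add(Pow(17597, -1), -13458))) = Add(778, Mul(-1, Add(Rational(1, 17597), -13458))) = Add(778, Mul(-1, Rational(-236820425, 17597))) = Add(778, Rational(236820425, 17597)) = Rational(250510891, 17597)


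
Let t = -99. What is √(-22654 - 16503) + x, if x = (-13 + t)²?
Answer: 12544 + I*√39157 ≈ 12544.0 + 197.88*I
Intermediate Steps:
x = 12544 (x = (-13 - 99)² = (-112)² = 12544)
√(-22654 - 16503) + x = √(-22654 - 16503) + 12544 = √(-39157) + 12544 = I*√39157 + 12544 = 12544 + I*√39157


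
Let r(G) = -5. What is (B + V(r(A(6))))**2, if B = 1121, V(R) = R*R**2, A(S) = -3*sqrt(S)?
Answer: 992016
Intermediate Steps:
V(R) = R**3
(B + V(r(A(6))))**2 = (1121 + (-5)**3)**2 = (1121 - 125)**2 = 996**2 = 992016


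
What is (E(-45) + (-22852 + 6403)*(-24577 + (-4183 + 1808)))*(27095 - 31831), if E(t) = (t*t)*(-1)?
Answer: -2099617619328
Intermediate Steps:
E(t) = -t**2 (E(t) = t**2*(-1) = -t**2)
(E(-45) + (-22852 + 6403)*(-24577 + (-4183 + 1808)))*(27095 - 31831) = (-1*(-45)**2 + (-22852 + 6403)*(-24577 + (-4183 + 1808)))*(27095 - 31831) = (-1*2025 - 16449*(-24577 - 2375))*(-4736) = (-2025 - 16449*(-26952))*(-4736) = (-2025 + 443333448)*(-4736) = 443331423*(-4736) = -2099617619328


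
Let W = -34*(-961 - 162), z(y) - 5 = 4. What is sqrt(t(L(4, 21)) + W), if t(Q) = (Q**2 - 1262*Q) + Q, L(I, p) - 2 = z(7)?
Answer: 4*sqrt(1527) ≈ 156.31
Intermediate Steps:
z(y) = 9 (z(y) = 5 + 4 = 9)
L(I, p) = 11 (L(I, p) = 2 + 9 = 11)
t(Q) = Q**2 - 1261*Q
W = 38182 (W = -34*(-1123) = 38182)
sqrt(t(L(4, 21)) + W) = sqrt(11*(-1261 + 11) + 38182) = sqrt(11*(-1250) + 38182) = sqrt(-13750 + 38182) = sqrt(24432) = 4*sqrt(1527)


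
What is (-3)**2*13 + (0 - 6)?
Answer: 111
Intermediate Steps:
(-3)**2*13 + (0 - 6) = 9*13 - 6 = 117 - 6 = 111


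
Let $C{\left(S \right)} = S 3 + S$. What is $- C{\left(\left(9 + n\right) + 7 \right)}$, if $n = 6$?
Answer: $-88$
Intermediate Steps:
$C{\left(S \right)} = 4 S$ ($C{\left(S \right)} = 3 S + S = 4 S$)
$- C{\left(\left(9 + n\right) + 7 \right)} = - 4 \left(\left(9 + 6\right) + 7\right) = - 4 \left(15 + 7\right) = - 4 \cdot 22 = \left(-1\right) 88 = -88$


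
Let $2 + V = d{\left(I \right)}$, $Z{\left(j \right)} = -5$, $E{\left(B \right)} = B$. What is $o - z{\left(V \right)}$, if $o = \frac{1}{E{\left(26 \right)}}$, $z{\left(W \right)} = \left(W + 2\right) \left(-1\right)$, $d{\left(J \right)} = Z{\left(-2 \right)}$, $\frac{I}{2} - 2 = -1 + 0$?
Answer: $- \frac{129}{26} \approx -4.9615$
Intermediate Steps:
$I = 2$ ($I = 4 + 2 \left(-1 + 0\right) = 4 + 2 \left(-1\right) = 4 - 2 = 2$)
$d{\left(J \right)} = -5$
$V = -7$ ($V = -2 - 5 = -7$)
$z{\left(W \right)} = -2 - W$ ($z{\left(W \right)} = \left(2 + W\right) \left(-1\right) = -2 - W$)
$o = \frac{1}{26} \approx 0.038462$
$o - z{\left(V \right)} = \frac{1}{26} - \left(-2 - -7\right) = \frac{1}{26} - \left(-2 + 7\right) = \frac{1}{26} - 5 = - \frac{129}{26}$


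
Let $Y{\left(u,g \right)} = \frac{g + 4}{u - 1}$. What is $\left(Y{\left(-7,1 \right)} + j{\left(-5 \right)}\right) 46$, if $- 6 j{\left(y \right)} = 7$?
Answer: $- \frac{989}{12} \approx -82.417$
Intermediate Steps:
$j{\left(y \right)} = - \frac{7}{6}$ ($j{\left(y \right)} = \left(- \frac{1}{6}\right) 7 = - \frac{7}{6}$)
$Y{\left(u,g \right)} = \frac{4 + g}{-1 + u}$
$\left(Y{\left(-7,1 \right)} + j{\left(-5 \right)}\right) 46 = \left(\frac{4 + 1}{-1 - 7} - \frac{7}{6}\right) 46 = \left(\frac{1}{-8} \cdot 5 - \frac{7}{6}\right) 46 = \left(\left(- \frac{1}{8}\right) 5 - \frac{7}{6}\right) 46 = \left(- \frac{5}{8} - \frac{7}{6}\right) 46 = \left(- \frac{43}{24}\right) 46 = - \frac{989}{12}$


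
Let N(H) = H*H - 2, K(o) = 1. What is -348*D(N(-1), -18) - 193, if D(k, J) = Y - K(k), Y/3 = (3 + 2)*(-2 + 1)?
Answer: 5375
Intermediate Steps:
Y = -15 (Y = 3*((3 + 2)*(-2 + 1)) = 3*(5*(-1)) = 3*(-5) = -15)
N(H) = -2 + H² (N(H) = H² - 2 = -2 + H²)
D(k, J) = -16 (D(k, J) = -15 - 1*1 = -15 - 1 = -16)
-348*D(N(-1), -18) - 193 = -348*(-16) - 193 = 5568 - 193 = 5375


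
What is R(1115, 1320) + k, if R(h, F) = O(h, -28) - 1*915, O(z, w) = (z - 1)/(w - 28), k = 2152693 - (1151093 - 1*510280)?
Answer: 42306463/28 ≈ 1.5109e+6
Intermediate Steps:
k = 1511880 (k = 2152693 - (1151093 - 510280) = 2152693 - 1*640813 = 2152693 - 640813 = 1511880)
O(z, w) = (-1 + z)/(-28 + w)
R(h, F) = -51239/56 - h/56 (R(h, F) = (-1 + h)/(-28 - 28) - 1*915 = (-1 + h)/(-56) - 915 = -(-1 + h)/56 - 915 = (1/56 - h/56) - 915 = -51239/56 - h/56)
R(1115, 1320) + k = (-51239/56 - 1/56*1115) + 1511880 = (-51239/56 - 1115/56) + 1511880 = -26177/28 + 1511880 = 42306463/28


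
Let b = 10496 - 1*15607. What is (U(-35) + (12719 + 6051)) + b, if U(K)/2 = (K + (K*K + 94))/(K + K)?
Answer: 476781/35 ≈ 13622.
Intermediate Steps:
b = -5111 (b = 10496 - 15607 = -5111)
U(K) = (94 + K + K**2)/K (U(K) = 2*((K + (K*K + 94))/(K + K)) = 2*((K + (K**2 + 94))/((2*K))) = 2*((K + (94 + K**2))*(1/(2*K))) = 2*((94 + K + K**2)*(1/(2*K))) = 2*((94 + K + K**2)/(2*K)) = (94 + K + K**2)/K)
(U(-35) + (12719 + 6051)) + b = ((1 - 35 + 94/(-35)) + (12719 + 6051)) - 5111 = ((1 - 35 + 94*(-1/35)) + 18770) - 5111 = ((1 - 35 - 94/35) + 18770) - 5111 = (-1284/35 + 18770) - 5111 = 655666/35 - 5111 = 476781/35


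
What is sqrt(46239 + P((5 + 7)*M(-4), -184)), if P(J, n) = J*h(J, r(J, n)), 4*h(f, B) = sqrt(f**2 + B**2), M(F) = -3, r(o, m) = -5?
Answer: sqrt(46239 - 9*sqrt(1321)) ≈ 214.27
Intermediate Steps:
h(f, B) = sqrt(B**2 + f**2)/4 (h(f, B) = sqrt(f**2 + B**2)/4 = sqrt(B**2 + f**2)/4)
P(J, n) = J*sqrt(25 + J**2)/4 (P(J, n) = J*(sqrt((-5)**2 + J**2)/4) = J*(sqrt(25 + J**2)/4) = J*sqrt(25 + J**2)/4)
sqrt(46239 + P((5 + 7)*M(-4), -184)) = sqrt(46239 + ((5 + 7)*(-3))*sqrt(25 + ((5 + 7)*(-3))**2)/4) = sqrt(46239 + (12*(-3))*sqrt(25 + (12*(-3))**2)/4) = sqrt(46239 + (1/4)*(-36)*sqrt(25 + (-36)**2)) = sqrt(46239 + (1/4)*(-36)*sqrt(25 + 1296)) = sqrt(46239 + (1/4)*(-36)*sqrt(1321)) = sqrt(46239 - 9*sqrt(1321))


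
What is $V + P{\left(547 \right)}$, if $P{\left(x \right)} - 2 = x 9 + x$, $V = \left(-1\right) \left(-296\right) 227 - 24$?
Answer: $72640$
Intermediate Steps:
$V = 67168$ ($V = 296 \cdot 227 - 24 = 67192 - 24 = 67168$)
$P{\left(x \right)} = 2 + 10 x$ ($P{\left(x \right)} = 2 + \left(x 9 + x\right) = 2 + \left(9 x + x\right) = 2 + 10 x$)
$V + P{\left(547 \right)} = 67168 + \left(2 + 10 \cdot 547\right) = 67168 + \left(2 + 5470\right) = 67168 + 5472 = 72640$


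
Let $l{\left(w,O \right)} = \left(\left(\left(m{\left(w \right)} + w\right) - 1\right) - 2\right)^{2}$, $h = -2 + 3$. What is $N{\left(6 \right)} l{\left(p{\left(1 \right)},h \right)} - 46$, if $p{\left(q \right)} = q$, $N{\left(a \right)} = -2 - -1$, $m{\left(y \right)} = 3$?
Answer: $-47$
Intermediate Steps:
$h = 1$
$N{\left(a \right)} = -1$ ($N{\left(a \right)} = -2 + 1 = -1$)
$l{\left(w,O \right)} = w^{2}$ ($l{\left(w,O \right)} = \left(\left(\left(3 + w\right) - 1\right) - 2\right)^{2} = \left(\left(2 + w\right) - 2\right)^{2} = w^{2}$)
$N{\left(6 \right)} l{\left(p{\left(1 \right)},h \right)} - 46 = - 1^{2} - 46 = \left(-1\right) 1 - 46 = -1 - 46 = -47$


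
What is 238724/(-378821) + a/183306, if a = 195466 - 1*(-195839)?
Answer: 34825003287/23146720742 ≈ 1.5045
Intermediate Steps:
a = 391305 (a = 195466 + 195839 = 391305)
238724/(-378821) + a/183306 = 238724/(-378821) + 391305/183306 = 238724*(-1/378821) + 391305*(1/183306) = -238724/378821 + 130435/61102 = 34825003287/23146720742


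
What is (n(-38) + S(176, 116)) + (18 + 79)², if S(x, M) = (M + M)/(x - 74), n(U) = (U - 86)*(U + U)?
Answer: 960599/51 ≈ 18835.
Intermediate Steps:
n(U) = 2*U*(-86 + U) (n(U) = (-86 + U)*(2*U) = 2*U*(-86 + U))
S(x, M) = 2*M/(-74 + x) (S(x, M) = (2*M)/(-74 + x) = 2*M/(-74 + x))
(n(-38) + S(176, 116)) + (18 + 79)² = (2*(-38)*(-86 - 38) + 2*116/(-74 + 176)) + (18 + 79)² = (2*(-38)*(-124) + 2*116/102) + 97² = (9424 + 2*116*(1/102)) + 9409 = (9424 + 116/51) + 9409 = 480740/51 + 9409 = 960599/51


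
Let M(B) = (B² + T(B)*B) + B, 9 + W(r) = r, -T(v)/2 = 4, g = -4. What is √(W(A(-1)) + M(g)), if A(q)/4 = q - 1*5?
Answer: √11 ≈ 3.3166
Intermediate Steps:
T(v) = -8 (T(v) = -2*4 = -8)
A(q) = -20 + 4*q (A(q) = 4*(q - 1*5) = 4*(q - 5) = 4*(-5 + q) = -20 + 4*q)
W(r) = -9 + r
M(B) = B² - 7*B (M(B) = (B² - 8*B) + B = B² - 7*B)
√(W(A(-1)) + M(g)) = √((-9 + (-20 + 4*(-1))) - 4*(-7 - 4)) = √((-9 + (-20 - 4)) - 4*(-11)) = √((-9 - 24) + 44) = √(-33 + 44) = √11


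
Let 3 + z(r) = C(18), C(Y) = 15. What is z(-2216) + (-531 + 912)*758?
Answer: 288810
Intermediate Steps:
z(r) = 12 (z(r) = -3 + 15 = 12)
z(-2216) + (-531 + 912)*758 = 12 + (-531 + 912)*758 = 12 + 381*758 = 12 + 288798 = 288810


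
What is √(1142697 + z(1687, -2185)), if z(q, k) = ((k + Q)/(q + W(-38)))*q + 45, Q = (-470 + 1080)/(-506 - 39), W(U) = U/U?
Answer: √9652836504378210/91996 ≈ 1068.0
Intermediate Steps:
W(U) = 1
Q = -122/109 (Q = 610/(-545) = 610*(-1/545) = -122/109 ≈ -1.1193)
z(q, k) = 45 + q*(-122/109 + k)/(1 + q) (z(q, k) = ((k - 122/109)/(q + 1))*q + 45 = ((-122/109 + k)/(1 + q))*q + 45 = q*(-122/109 + k)/(1 + q) + 45 = 45 + q*(-122/109 + k)/(1 + q))
√(1142697 + z(1687, -2185)) = √(1142697 + (45 + (4783/109)*1687 - 2185*1687)/(1 + 1687)) = √(1142697 + (45 + 8068921/109 - 3686095)/1688) = √(1142697 + (1/1688)*(-393710529/109)) = √(1142697 - 393710529/183992) = √(209853395895/183992) = √9652836504378210/91996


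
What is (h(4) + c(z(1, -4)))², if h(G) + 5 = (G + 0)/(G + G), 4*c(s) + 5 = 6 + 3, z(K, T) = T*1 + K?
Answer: 49/4 ≈ 12.250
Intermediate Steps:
z(K, T) = K + T (z(K, T) = T + K = K + T)
c(s) = 1 (c(s) = -5/4 + (6 + 3)/4 = -5/4 + (¼)*9 = -5/4 + 9/4 = 1)
h(G) = -9/2 (h(G) = -5 + (G + 0)/(G + G) = -5 + G/((2*G)) = -5 + G*(1/(2*G)) = -5 + ½ = -9/2)
(h(4) + c(z(1, -4)))² = (-9/2 + 1)² = (-7/2)² = 49/4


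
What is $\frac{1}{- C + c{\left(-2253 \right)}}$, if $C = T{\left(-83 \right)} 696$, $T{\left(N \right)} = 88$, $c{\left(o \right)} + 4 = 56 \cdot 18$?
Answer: $- \frac{1}{60244} \approx -1.6599 \cdot 10^{-5}$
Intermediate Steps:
$c{\left(o \right)} = 1004$ ($c{\left(o \right)} = -4 + 56 \cdot 18 = -4 + 1008 = 1004$)
$C = 61248$ ($C = 88 \cdot 696 = 61248$)
$\frac{1}{- C + c{\left(-2253 \right)}} = \frac{1}{\left(-1\right) 61248 + 1004} = \frac{1}{-61248 + 1004} = \frac{1}{-60244} = - \frac{1}{60244}$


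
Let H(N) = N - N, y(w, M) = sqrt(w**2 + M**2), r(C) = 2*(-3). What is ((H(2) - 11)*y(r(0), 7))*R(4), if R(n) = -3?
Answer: 33*sqrt(85) ≈ 304.25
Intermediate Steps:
r(C) = -6
y(w, M) = sqrt(M**2 + w**2)
H(N) = 0
((H(2) - 11)*y(r(0), 7))*R(4) = ((0 - 11)*sqrt(7**2 + (-6)**2))*(-3) = -11*sqrt(49 + 36)*(-3) = -11*sqrt(85)*(-3) = 33*sqrt(85)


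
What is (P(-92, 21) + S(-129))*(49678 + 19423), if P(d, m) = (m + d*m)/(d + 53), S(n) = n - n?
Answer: 3385949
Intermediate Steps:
S(n) = 0
P(d, m) = (m + d*m)/(53 + d)
(P(-92, 21) + S(-129))*(49678 + 19423) = (21*(1 - 92)/(53 - 92) + 0)*(49678 + 19423) = (21*(-91)/(-39) + 0)*69101 = (21*(-1/39)*(-91) + 0)*69101 = (49 + 0)*69101 = 49*69101 = 3385949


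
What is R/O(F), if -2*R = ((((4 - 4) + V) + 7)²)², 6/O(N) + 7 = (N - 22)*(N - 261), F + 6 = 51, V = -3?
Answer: 318400/3 ≈ 1.0613e+5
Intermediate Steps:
F = 45 (F = -6 + 51 = 45)
O(N) = 6/(-7 + (-261 + N)*(-22 + N)) (O(N) = 6/(-7 + (N - 22)*(N - 261)) = 6/(-7 + (-22 + N)*(-261 + N)) = 6/(-7 + (-261 + N)*(-22 + N)))
R = -128 (R = -(((4 - 4) - 3) + 7)⁴/2 = -((0 - 3) + 7)⁴/2 = -(-3 + 7)⁴/2 = -(4²)²/2 = -½*16² = -½*256 = -128)
R/O(F) = -128/(6/(5735 + 45² - 283*45)) = -128/(6/(5735 + 2025 - 12735)) = -128/(6/(-4975)) = -128/(6*(-1/4975)) = -128/(-6/4975) = -128*(-4975/6) = 318400/3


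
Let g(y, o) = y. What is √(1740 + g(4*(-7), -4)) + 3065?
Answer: 3065 + 4*√107 ≈ 3106.4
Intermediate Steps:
√(1740 + g(4*(-7), -4)) + 3065 = √(1740 + 4*(-7)) + 3065 = √(1740 - 28) + 3065 = √1712 + 3065 = 4*√107 + 3065 = 3065 + 4*√107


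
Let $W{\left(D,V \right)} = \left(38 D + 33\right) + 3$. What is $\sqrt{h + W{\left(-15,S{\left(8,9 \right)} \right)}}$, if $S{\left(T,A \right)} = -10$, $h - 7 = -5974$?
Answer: $i \sqrt{6501} \approx 80.629 i$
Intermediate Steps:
$h = -5967$ ($h = 7 - 5974 = -5967$)
$W{\left(D,V \right)} = 36 + 38 D$ ($W{\left(D,V \right)} = \left(33 + 38 D\right) + 3 = 36 + 38 D$)
$\sqrt{h + W{\left(-15,S{\left(8,9 \right)} \right)}} = \sqrt{-5967 + \left(36 + 38 \left(-15\right)\right)} = \sqrt{-5967 + \left(36 - 570\right)} = \sqrt{-5967 - 534} = \sqrt{-6501} = i \sqrt{6501}$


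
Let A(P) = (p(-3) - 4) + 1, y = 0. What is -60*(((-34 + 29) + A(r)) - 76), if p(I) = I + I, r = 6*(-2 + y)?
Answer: 5400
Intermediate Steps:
r = -12 (r = 6*(-2 + 0) = 6*(-2) = -12)
p(I) = 2*I
A(P) = -9 (A(P) = (2*(-3) - 4) + 1 = (-6 - 4) + 1 = -10 + 1 = -9)
-60*(((-34 + 29) + A(r)) - 76) = -60*(((-34 + 29) - 9) - 76) = -60*((-5 - 9) - 76) = -60*(-14 - 76) = -60*(-90) = 5400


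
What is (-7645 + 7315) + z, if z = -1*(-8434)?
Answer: 8104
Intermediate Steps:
z = 8434
(-7645 + 7315) + z = (-7645 + 7315) + 8434 = -330 + 8434 = 8104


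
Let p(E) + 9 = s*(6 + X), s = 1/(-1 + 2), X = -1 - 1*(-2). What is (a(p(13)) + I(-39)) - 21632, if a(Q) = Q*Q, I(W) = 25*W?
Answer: -22603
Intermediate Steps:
X = 1 (X = -1 + 2 = 1)
s = 1 (s = 1/1 = 1)
p(E) = -2 (p(E) = -9 + 1*(6 + 1) = -9 + 1*7 = -9 + 7 = -2)
a(Q) = Q²
(a(p(13)) + I(-39)) - 21632 = ((-2)² + 25*(-39)) - 21632 = (4 - 975) - 21632 = -971 - 21632 = -22603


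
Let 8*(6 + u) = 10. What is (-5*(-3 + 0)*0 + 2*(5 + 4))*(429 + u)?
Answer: 15273/2 ≈ 7636.5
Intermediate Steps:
u = -19/4 (u = -6 + (1/8)*10 = -6 + 5/4 = -19/4 ≈ -4.7500)
(-5*(-3 + 0)*0 + 2*(5 + 4))*(429 + u) = (-5*(-3 + 0)*0 + 2*(5 + 4))*(429 - 19/4) = (-(-15)*0 + 2*9)*(1697/4) = (-5*0 + 18)*(1697/4) = (0 + 18)*(1697/4) = 18*(1697/4) = 15273/2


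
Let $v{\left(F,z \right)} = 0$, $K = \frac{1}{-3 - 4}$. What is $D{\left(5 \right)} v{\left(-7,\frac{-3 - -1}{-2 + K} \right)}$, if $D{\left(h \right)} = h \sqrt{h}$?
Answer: $0$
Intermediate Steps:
$K = - \frac{1}{7}$ ($K = \frac{1}{-7} = - \frac{1}{7} \approx -0.14286$)
$D{\left(h \right)} = h^{\frac{3}{2}}$
$D{\left(5 \right)} v{\left(-7,\frac{-3 - -1}{-2 + K} \right)} = 5^{\frac{3}{2}} \cdot 0 = 5 \sqrt{5} \cdot 0 = 0$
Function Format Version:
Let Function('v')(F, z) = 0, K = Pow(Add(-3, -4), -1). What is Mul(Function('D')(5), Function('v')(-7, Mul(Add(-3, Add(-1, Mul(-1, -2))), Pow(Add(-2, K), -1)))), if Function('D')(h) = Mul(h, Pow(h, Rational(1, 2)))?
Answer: 0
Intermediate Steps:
K = Rational(-1, 7) (K = Pow(-7, -1) = Rational(-1, 7) ≈ -0.14286)
Function('D')(h) = Pow(h, Rational(3, 2))
Mul(Function('D')(5), Function('v')(-7, Mul(Add(-3, Add(-1, Mul(-1, -2))), Pow(Add(-2, K), -1)))) = Mul(Pow(5, Rational(3, 2)), 0) = Mul(Mul(5, Pow(5, Rational(1, 2))), 0) = 0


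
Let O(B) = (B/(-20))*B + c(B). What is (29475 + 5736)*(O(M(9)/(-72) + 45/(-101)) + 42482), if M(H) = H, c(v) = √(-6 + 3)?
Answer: 19531511997373629/13057280 + 35211*I*√3 ≈ 1.4958e+9 + 60987.0*I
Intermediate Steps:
c(v) = I*√3 (c(v) = √(-3) = I*√3)
O(B) = -B²/20 + I*√3 (O(B) = (B/(-20))*B + I*√3 = (B*(-1/20))*B + I*√3 = (-B/20)*B + I*√3 = -B²/20 + I*√3)
(29475 + 5736)*(O(M(9)/(-72) + 45/(-101)) + 42482) = (29475 + 5736)*((-(9/(-72) + 45/(-101))²/20 + I*√3) + 42482) = 35211*((-(9*(-1/72) + 45*(-1/101))²/20 + I*√3) + 42482) = 35211*((-(-⅛ - 45/101)²/20 + I*√3) + 42482) = 35211*((-(-461/808)²/20 + I*√3) + 42482) = 35211*((-1/20*212521/652864 + I*√3) + 42482) = 35211*((-212521/13057280 + I*√3) + 42482) = 35211*(554699156439/13057280 + I*√3) = 19531511997373629/13057280 + 35211*I*√3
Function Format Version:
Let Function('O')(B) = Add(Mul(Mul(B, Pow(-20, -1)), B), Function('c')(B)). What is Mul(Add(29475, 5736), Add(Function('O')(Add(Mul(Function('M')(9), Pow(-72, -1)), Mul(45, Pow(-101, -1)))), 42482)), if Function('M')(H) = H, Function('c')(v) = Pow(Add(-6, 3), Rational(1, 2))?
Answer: Add(Rational(19531511997373629, 13057280), Mul(35211, I, Pow(3, Rational(1, 2)))) ≈ Add(1.4958e+9, Mul(60987., I))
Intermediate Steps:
Function('c')(v) = Mul(I, Pow(3, Rational(1, 2))) (Function('c')(v) = Pow(-3, Rational(1, 2)) = Mul(I, Pow(3, Rational(1, 2))))
Function('O')(B) = Add(Mul(Rational(-1, 20), Pow(B, 2)), Mul(I, Pow(3, Rational(1, 2)))) (Function('O')(B) = Add(Mul(Mul(B, Pow(-20, -1)), B), Mul(I, Pow(3, Rational(1, 2)))) = Add(Mul(Mul(B, Rational(-1, 20)), B), Mul(I, Pow(3, Rational(1, 2)))) = Add(Mul(Mul(Rational(-1, 20), B), B), Mul(I, Pow(3, Rational(1, 2)))) = Add(Mul(Rational(-1, 20), Pow(B, 2)), Mul(I, Pow(3, Rational(1, 2)))))
Mul(Add(29475, 5736), Add(Function('O')(Add(Mul(Function('M')(9), Pow(-72, -1)), Mul(45, Pow(-101, -1)))), 42482)) = Mul(Add(29475, 5736), Add(Add(Mul(Rational(-1, 20), Pow(Add(Mul(9, Pow(-72, -1)), Mul(45, Pow(-101, -1))), 2)), Mul(I, Pow(3, Rational(1, 2)))), 42482)) = Mul(35211, Add(Add(Mul(Rational(-1, 20), Pow(Add(Mul(9, Rational(-1, 72)), Mul(45, Rational(-1, 101))), 2)), Mul(I, Pow(3, Rational(1, 2)))), 42482)) = Mul(35211, Add(Add(Mul(Rational(-1, 20), Pow(Add(Rational(-1, 8), Rational(-45, 101)), 2)), Mul(I, Pow(3, Rational(1, 2)))), 42482)) = Mul(35211, Add(Add(Mul(Rational(-1, 20), Pow(Rational(-461, 808), 2)), Mul(I, Pow(3, Rational(1, 2)))), 42482)) = Mul(35211, Add(Add(Mul(Rational(-1, 20), Rational(212521, 652864)), Mul(I, Pow(3, Rational(1, 2)))), 42482)) = Mul(35211, Add(Add(Rational(-212521, 13057280), Mul(I, Pow(3, Rational(1, 2)))), 42482)) = Mul(35211, Add(Rational(554699156439, 13057280), Mul(I, Pow(3, Rational(1, 2))))) = Add(Rational(19531511997373629, 13057280), Mul(35211, I, Pow(3, Rational(1, 2))))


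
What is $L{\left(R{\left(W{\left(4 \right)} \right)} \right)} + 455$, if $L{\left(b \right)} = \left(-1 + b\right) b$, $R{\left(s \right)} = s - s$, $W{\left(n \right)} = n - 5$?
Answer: $455$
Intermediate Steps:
$W{\left(n \right)} = -5 + n$
$R{\left(s \right)} = 0$
$L{\left(b \right)} = b \left(-1 + b\right)$
$L{\left(R{\left(W{\left(4 \right)} \right)} \right)} + 455 = 0 \left(-1 + 0\right) + 455 = 0 \left(-1\right) + 455 = 0 + 455 = 455$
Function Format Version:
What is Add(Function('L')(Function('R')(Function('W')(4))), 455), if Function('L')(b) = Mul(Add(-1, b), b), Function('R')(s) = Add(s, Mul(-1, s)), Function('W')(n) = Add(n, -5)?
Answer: 455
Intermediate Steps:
Function('W')(n) = Add(-5, n)
Function('R')(s) = 0
Function('L')(b) = Mul(b, Add(-1, b))
Add(Function('L')(Function('R')(Function('W')(4))), 455) = Add(Mul(0, Add(-1, 0)), 455) = Add(Mul(0, -1), 455) = Add(0, 455) = 455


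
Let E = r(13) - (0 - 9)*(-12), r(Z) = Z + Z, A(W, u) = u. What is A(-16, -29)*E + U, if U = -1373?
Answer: 1005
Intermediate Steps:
r(Z) = 2*Z
E = -82 (E = 2*13 - (0 - 9)*(-12) = 26 - (-9)*(-12) = 26 - 1*108 = 26 - 108 = -82)
A(-16, -29)*E + U = -29*(-82) - 1373 = 2378 - 1373 = 1005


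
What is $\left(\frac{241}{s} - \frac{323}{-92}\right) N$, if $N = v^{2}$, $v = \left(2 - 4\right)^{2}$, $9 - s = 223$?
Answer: $\frac{93900}{2461} \approx 38.155$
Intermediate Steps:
$s = -214$ ($s = 9 - 223 = -214$)
$v = 4$ ($v = \left(-2\right)^{2} = 4$)
$N = 16$ ($N = 4^{2} = 16$)
$\left(\frac{241}{s} - \frac{323}{-92}\right) N = \left(\frac{241}{-214} - \frac{323}{-92}\right) 16 = \left(241 \left(- \frac{1}{214}\right) - - \frac{323}{92}\right) 16 = \left(- \frac{241}{214} + \frac{323}{92}\right) 16 = \frac{23475}{9844} \cdot 16 = \frac{93900}{2461}$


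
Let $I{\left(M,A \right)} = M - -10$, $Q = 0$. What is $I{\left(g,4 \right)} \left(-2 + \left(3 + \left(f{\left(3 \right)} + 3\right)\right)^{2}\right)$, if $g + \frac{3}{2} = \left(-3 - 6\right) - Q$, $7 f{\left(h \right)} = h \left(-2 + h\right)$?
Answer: $- \frac{1927}{98} \approx -19.663$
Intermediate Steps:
$f{\left(h \right)} = \frac{h \left(-2 + h\right)}{7}$
$g = - \frac{21}{2}$ ($g = - \frac{3}{2} - 9 = - \frac{21}{2} \approx -10.5$)
$I{\left(M,A \right)} = 10 + M$ ($I{\left(M,A \right)} = M + 10 = 10 + M$)
$I{\left(g,4 \right)} \left(-2 + \left(3 + \left(f{\left(3 \right)} + 3\right)\right)^{2}\right) = \left(10 - \frac{21}{2}\right) \left(-2 + \left(3 + \left(\frac{1}{7} \cdot 3 \left(-2 + 3\right) + 3\right)\right)^{2}\right) = - \frac{-2 + \left(3 + \left(\frac{1}{7} \cdot 3 \cdot 1 + 3\right)\right)^{2}}{2} = - \frac{-2 + \left(3 + \left(\frac{3}{7} + 3\right)\right)^{2}}{2} = - \frac{-2 + \left(3 + \frac{24}{7}\right)^{2}}{2} = - \frac{-2 + \left(\frac{45}{7}\right)^{2}}{2} = - \frac{-2 + \frac{2025}{49}}{2} = \left(- \frac{1}{2}\right) \frac{1927}{49} = - \frac{1927}{98}$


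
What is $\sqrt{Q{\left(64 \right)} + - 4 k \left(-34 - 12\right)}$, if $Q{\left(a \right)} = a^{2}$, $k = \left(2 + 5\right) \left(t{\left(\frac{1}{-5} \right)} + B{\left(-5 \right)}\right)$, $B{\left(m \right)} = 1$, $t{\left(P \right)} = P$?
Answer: $\frac{12 \sqrt{890}}{5} \approx 71.599$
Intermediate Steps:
$k = \frac{28}{5}$ ($k = \left(2 + 5\right) \left(\frac{1}{-5} + 1\right) = 7 \left(- \frac{1}{5} + 1\right) = 7 \cdot \frac{4}{5} = \frac{28}{5} \approx 5.6$)
$\sqrt{Q{\left(64 \right)} + - 4 k \left(-34 - 12\right)} = \sqrt{64^{2} + \left(-4\right) \frac{28}{5} \left(-34 - 12\right)} = \sqrt{4096 - - \frac{5152}{5}} = \sqrt{4096 + \frac{5152}{5}} = \sqrt{\frac{25632}{5}} = \frac{12 \sqrt{890}}{5}$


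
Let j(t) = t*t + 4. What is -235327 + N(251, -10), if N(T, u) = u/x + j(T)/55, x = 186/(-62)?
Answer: -7727878/33 ≈ -2.3418e+5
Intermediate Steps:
j(t) = 4 + t² (j(t) = t² + 4 = 4 + t²)
x = -3 (x = 186*(-1/62) = -3)
N(T, u) = 4/55 - u/3 + T²/55 (N(T, u) = u/(-3) + (4 + T²)/55 = u*(-⅓) + (4 + T²)*(1/55) = -u/3 + (4/55 + T²/55) = 4/55 - u/3 + T²/55)
-235327 + N(251, -10) = -235327 + (4/55 - ⅓*(-10) + (1/55)*251²) = -235327 + (4/55 + 10/3 + (1/55)*63001) = -235327 + (4/55 + 10/3 + 63001/55) = -235327 + 37913/33 = -7727878/33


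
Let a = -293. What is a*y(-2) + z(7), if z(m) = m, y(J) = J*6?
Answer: 3523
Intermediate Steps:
y(J) = 6*J
a*y(-2) + z(7) = -1758*(-2) + 7 = -293*(-12) + 7 = 3516 + 7 = 3523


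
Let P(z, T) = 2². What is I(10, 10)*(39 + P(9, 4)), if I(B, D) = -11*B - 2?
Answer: -4816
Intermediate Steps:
P(z, T) = 4
I(B, D) = -2 - 11*B
I(10, 10)*(39 + P(9, 4)) = (-2 - 11*10)*(39 + 4) = (-2 - 110)*43 = -112*43 = -4816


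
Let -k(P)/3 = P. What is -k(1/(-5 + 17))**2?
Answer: -1/16 ≈ -0.062500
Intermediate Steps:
k(P) = -3*P
-k(1/(-5 + 17))**2 = -(-3/(-5 + 17))**2 = -(-3/12)**2 = -(-3*1/12)**2 = -(-1/4)**2 = -1*1/16 = -1/16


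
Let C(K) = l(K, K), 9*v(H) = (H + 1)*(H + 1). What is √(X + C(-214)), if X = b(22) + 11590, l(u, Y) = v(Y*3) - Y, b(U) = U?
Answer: √517315/3 ≈ 239.75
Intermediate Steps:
v(H) = (1 + H)²/9 (v(H) = ((H + 1)*(H + 1))/9 = ((1 + H)*(1 + H))/9 = (1 + H)²/9)
l(u, Y) = -Y + (1 + 3*Y)²/9 (l(u, Y) = (1 + Y*3)²/9 - Y = (1 + 3*Y)²/9 - Y = -Y + (1 + 3*Y)²/9)
X = 11612 (X = 22 + 11590 = 11612)
C(K) = ⅑ + K² - K/3
√(X + C(-214)) = √(11612 + (⅑ + (-214)² - ⅓*(-214))) = √(11612 + (⅑ + 45796 + 214/3)) = √(11612 + 412807/9) = √(517315/9) = √517315/3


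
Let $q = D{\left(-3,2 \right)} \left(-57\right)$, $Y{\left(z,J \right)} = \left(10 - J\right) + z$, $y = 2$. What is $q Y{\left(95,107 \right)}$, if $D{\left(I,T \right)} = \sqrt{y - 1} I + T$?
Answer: $-114$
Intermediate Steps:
$Y{\left(z,J \right)} = 10 + z - J$
$D{\left(I,T \right)} = I + T$ ($D{\left(I,T \right)} = \sqrt{2 - 1} I + T = \sqrt{1} I + T = 1 I + T = I + T$)
$q = 57$ ($q = \left(-3 + 2\right) \left(-57\right) = \left(-1\right) \left(-57\right) = 57$)
$q Y{\left(95,107 \right)} = 57 \left(10 + 95 - 107\right) = 57 \left(-2\right) = -114$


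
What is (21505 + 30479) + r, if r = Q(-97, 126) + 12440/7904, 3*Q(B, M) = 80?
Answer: 154164281/2964 ≈ 52012.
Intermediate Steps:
Q(B, M) = 80/3 (Q(B, M) = (1/3)*80 = 80/3)
r = 83705/2964 (r = 80/3 + 12440/7904 = 80/3 + 12440*(1/7904) = 80/3 + 1555/988 = 83705/2964 ≈ 28.241)
(21505 + 30479) + r = (21505 + 30479) + 83705/2964 = 51984 + 83705/2964 = 154164281/2964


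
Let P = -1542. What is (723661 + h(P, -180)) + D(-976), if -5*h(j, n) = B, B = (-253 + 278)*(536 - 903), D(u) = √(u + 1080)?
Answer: 725496 + 2*√26 ≈ 7.2551e+5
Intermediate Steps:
D(u) = √(1080 + u)
B = -9175 (B = 25*(-367) = -9175)
h(j, n) = 1835 (h(j, n) = -⅕*(-9175) = 1835)
(723661 + h(P, -180)) + D(-976) = (723661 + 1835) + √(1080 - 976) = 725496 + √104 = 725496 + 2*√26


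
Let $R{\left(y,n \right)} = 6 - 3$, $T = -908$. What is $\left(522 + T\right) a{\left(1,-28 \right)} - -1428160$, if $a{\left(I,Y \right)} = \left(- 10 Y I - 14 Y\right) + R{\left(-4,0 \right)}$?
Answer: $1167610$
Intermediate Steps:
$R{\left(y,n \right)} = 3$ ($R{\left(y,n \right)} = 6 - 3 = 3$)
$a{\left(I,Y \right)} = 3 - 14 Y - 10 I Y$ ($a{\left(I,Y \right)} = \left(- 10 Y I - 14 Y\right) + 3 = \left(- 10 I Y - 14 Y\right) + 3 = \left(- 14 Y - 10 I Y\right) + 3 = 3 - 14 Y - 10 I Y$)
$\left(522 + T\right) a{\left(1,-28 \right)} - -1428160 = \left(522 - 908\right) \left(3 - -392 - 10 \left(-28\right)\right) - -1428160 = - 386 \left(3 + 392 + 280\right) + 1428160 = \left(-386\right) 675 + 1428160 = -260550 + 1428160 = 1167610$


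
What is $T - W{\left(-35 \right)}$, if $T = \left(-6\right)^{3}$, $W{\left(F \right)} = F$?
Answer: $-181$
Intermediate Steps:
$T = -216$
$T - W{\left(-35 \right)} = -216 - -35 = -216 + 35 = -181$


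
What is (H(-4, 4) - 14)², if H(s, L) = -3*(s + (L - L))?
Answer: 4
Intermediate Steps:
H(s, L) = -3*s (H(s, L) = -3*(s + 0) = -3*s)
(H(-4, 4) - 14)² = (-3*(-4) - 14)² = (12 - 14)² = (-2)² = 4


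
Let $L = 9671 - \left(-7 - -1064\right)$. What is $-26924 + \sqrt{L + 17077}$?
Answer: $-26924 + \sqrt{25691} \approx -26764.0$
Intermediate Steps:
$L = 8614$ ($L = 9671 - \left(-7 + 1064\right) = 9671 - 1057 = 8614$)
$-26924 + \sqrt{L + 17077} = -26924 + \sqrt{8614 + 17077} = -26924 + \sqrt{25691}$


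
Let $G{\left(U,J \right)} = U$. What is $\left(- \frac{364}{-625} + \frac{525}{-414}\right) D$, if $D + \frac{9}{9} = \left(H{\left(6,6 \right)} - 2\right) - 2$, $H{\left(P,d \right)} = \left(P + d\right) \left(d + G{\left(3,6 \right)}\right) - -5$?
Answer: $- \frac{1064574}{14375} \approx -74.057$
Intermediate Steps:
$H{\left(P,d \right)} = 5 + \left(3 + d\right) \left(P + d\right)$ ($H{\left(P,d \right)} = \left(P + d\right) \left(d + 3\right) - -5 = \left(P + d\right) \left(3 + d\right) + 5 = \left(3 + d\right) \left(P + d\right) + 5 = 5 + \left(3 + d\right) \left(P + d\right)$)
$D = 108$ ($D = -1 + \left(\left(\left(5 + 6^{2} + 3 \cdot 6 + 3 \cdot 6 + 6 \cdot 6\right) - 2\right) - 2\right) = -1 + \left(\left(\left(5 + 36 + 18 + 18 + 36\right) - 2\right) - 2\right) = -1 + \left(\left(113 - 2\right) - 2\right) = -1 + \left(111 - 2\right) = -1 + 109 = 108$)
$\left(- \frac{364}{-625} + \frac{525}{-414}\right) D = \left(- \frac{364}{-625} + \frac{525}{-414}\right) 108 = \left(\left(-364\right) \left(- \frac{1}{625}\right) + 525 \left(- \frac{1}{414}\right)\right) 108 = \left(\frac{364}{625} - \frac{175}{138}\right) 108 = \left(- \frac{59143}{86250}\right) 108 = - \frac{1064574}{14375}$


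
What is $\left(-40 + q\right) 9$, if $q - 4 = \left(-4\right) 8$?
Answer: $-612$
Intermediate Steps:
$q = -28$ ($q = 4 - 32 = -28$)
$\left(-40 + q\right) 9 = \left(-40 - 28\right) 9 = \left(-68\right) 9 = -612$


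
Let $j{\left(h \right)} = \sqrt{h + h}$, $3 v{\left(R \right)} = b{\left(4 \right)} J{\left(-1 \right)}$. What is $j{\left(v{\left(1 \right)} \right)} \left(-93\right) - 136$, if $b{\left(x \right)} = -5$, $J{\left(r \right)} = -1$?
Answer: $-136 - 31 \sqrt{30} \approx -305.79$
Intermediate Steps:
$v{\left(R \right)} = \frac{5}{3}$ ($v{\left(R \right)} = \frac{\left(-5\right) \left(-1\right)}{3} = \frac{1}{3} \cdot 5 = \frac{5}{3}$)
$j{\left(h \right)} = \sqrt{2} \sqrt{h}$ ($j{\left(h \right)} = \sqrt{2 h} = \sqrt{2} \sqrt{h}$)
$j{\left(v{\left(1 \right)} \right)} \left(-93\right) - 136 = \sqrt{2} \sqrt{\frac{5}{3}} \left(-93\right) - 136 = \sqrt{2} \frac{\sqrt{15}}{3} \left(-93\right) - 136 = \frac{\sqrt{30}}{3} \left(-93\right) - 136 = - 31 \sqrt{30} - 136 = -136 - 31 \sqrt{30}$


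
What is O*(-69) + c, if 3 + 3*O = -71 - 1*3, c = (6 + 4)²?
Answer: 1871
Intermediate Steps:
c = 100 (c = 10² = 100)
O = -77/3 (O = -1 + (-71 - 1*3)/3 = -1 + (-71 - 3)/3 = -1 + (⅓)*(-74) = -1 - 74/3 = -77/3 ≈ -25.667)
O*(-69) + c = -77/3*(-69) + 100 = 1771 + 100 = 1871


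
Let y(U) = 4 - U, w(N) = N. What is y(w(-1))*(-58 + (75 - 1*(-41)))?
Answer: 290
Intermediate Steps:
y(w(-1))*(-58 + (75 - 1*(-41))) = (4 - 1*(-1))*(-58 + (75 - 1*(-41))) = (4 + 1)*(-58 + (75 + 41)) = 5*(-58 + 116) = 5*58 = 290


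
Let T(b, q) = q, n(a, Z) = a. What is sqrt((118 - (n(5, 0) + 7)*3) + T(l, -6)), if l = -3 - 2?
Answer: 2*sqrt(19) ≈ 8.7178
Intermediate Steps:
l = -5
sqrt((118 - (n(5, 0) + 7)*3) + T(l, -6)) = sqrt((118 - (5 + 7)*3) - 6) = sqrt((118 - 12*3) - 6) = sqrt((118 - 1*36) - 6) = sqrt((118 - 36) - 6) = sqrt(82 - 6) = sqrt(76) = 2*sqrt(19)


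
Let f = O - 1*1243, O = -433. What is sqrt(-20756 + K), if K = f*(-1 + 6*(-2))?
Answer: 2*sqrt(258) ≈ 32.125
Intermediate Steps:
f = -1676 (f = -433 - 1*1243 = -433 - 1243 = -1676)
K = 21788 (K = -1676*(-1 + 6*(-2)) = -1676*(-1 - 12) = -1676*(-13) = 21788)
sqrt(-20756 + K) = sqrt(-20756 + 21788) = sqrt(1032) = 2*sqrt(258)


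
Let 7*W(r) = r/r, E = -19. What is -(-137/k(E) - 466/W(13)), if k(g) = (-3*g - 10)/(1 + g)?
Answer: 150848/47 ≈ 3209.5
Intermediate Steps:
W(r) = 1/7 (W(r) = (r/r)/7 = (1/7)*1 = 1/7)
k(g) = (-10 - 3*g)/(1 + g)
-(-137/k(E) - 466/W(13)) = -(-137*(1 - 19)/(-10 - 3*(-19)) - 466/1/7) = -(-137*(-18/(-10 + 57)) - 466*7) = -(-137/((-1/18*47)) - 3262) = -(-137/(-47/18) - 3262) = -(-137*(-18/47) - 3262) = -(2466/47 - 3262) = -1*(-150848/47) = 150848/47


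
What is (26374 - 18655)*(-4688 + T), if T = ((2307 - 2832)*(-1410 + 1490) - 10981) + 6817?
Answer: -392526588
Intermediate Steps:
T = -46164 (T = (-525*80 - 10981) + 6817 = (-42000 - 10981) + 6817 = -52981 + 6817 = -46164)
(26374 - 18655)*(-4688 + T) = (26374 - 18655)*(-4688 - 46164) = 7719*(-50852) = -392526588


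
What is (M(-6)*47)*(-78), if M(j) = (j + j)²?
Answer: -527904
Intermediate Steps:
M(j) = 4*j² (M(j) = (2*j)² = 4*j²)
(M(-6)*47)*(-78) = ((4*(-6)²)*47)*(-78) = ((4*36)*47)*(-78) = (144*47)*(-78) = 6768*(-78) = -527904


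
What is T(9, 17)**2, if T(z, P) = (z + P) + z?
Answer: 1225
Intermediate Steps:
T(z, P) = P + 2*z (T(z, P) = (P + z) + z = P + 2*z)
T(9, 17)**2 = (17 + 2*9)**2 = (17 + 18)**2 = 35**2 = 1225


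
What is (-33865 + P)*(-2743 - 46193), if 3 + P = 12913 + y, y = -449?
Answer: 1047426144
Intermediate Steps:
P = 12461 (P = -3 + (12913 - 449) = -3 + 12464 = 12461)
(-33865 + P)*(-2743 - 46193) = (-33865 + 12461)*(-2743 - 46193) = -21404*(-48936) = 1047426144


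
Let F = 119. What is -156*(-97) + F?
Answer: 15251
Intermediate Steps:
-156*(-97) + F = -156*(-97) + 119 = 15132 + 119 = 15251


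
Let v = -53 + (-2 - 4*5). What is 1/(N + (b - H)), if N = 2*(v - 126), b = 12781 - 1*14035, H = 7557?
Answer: -1/9213 ≈ -0.00010854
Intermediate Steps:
b = -1254 (b = 12781 - 14035 = -1254)
v = -75 (v = -53 + (-2 - 20) = -53 - 22 = -75)
N = -402 (N = 2*(-75 - 126) = 2*(-201) = -402)
1/(N + (b - H)) = 1/(-402 + (-1254 - 1*7557)) = 1/(-402 + (-1254 - 7557)) = 1/(-402 - 8811) = 1/(-9213) = -1/9213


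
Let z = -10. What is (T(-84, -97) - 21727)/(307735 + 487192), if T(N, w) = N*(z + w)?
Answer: -12739/794927 ≈ -0.016025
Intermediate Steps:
T(N, w) = N*(-10 + w)
(T(-84, -97) - 21727)/(307735 + 487192) = (-84*(-10 - 97) - 21727)/(307735 + 487192) = (-84*(-107) - 21727)/794927 = (8988 - 21727)*(1/794927) = -12739*1/794927 = -12739/794927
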